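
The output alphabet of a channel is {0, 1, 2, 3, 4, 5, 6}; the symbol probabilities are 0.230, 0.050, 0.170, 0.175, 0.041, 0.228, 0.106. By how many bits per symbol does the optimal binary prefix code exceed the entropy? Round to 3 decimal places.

0.036 bits

Entropy H = −Σ p log₂ p ≈ 2.5969 bits.
Huffman merges: 41/1000+1/20→91/1000; 91/1000+53/500→197/1000; 17/100+7/40→69/200; 197/1000+57/250→17/40; 23/100+69/200→23/40; 17/40+23/40→1. L = 2633/1000 ≈ 2.6330.
L − H = 2.6330 − 2.5969 = 0.036 bits.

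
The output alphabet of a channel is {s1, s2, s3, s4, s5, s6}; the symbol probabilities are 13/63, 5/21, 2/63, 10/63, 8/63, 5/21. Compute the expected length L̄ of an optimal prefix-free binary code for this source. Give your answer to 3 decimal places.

2.476 bits/symbol

Repeatedly combine the two least-probable nodes; the expected code length is the sum of the merged weights.
merge 2/63 + 8/63 → 10/63
merge 10/63 + 10/63 → 20/63
merge 13/63 + 5/21 → 4/9
merge 5/21 + 20/63 → 5/9
merge 4/9 + 5/9 → 1
L = 10/63 + 20/63 + 4/9 + 5/9 + 1 = 52/21 ≈ 2.476 bits/symbol.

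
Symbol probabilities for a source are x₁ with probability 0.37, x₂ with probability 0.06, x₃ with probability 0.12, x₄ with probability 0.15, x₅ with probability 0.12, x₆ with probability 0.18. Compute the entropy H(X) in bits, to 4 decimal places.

H = −Σ pᵢ log₂ pᵢ.
−0.37·log₂(0.37) = 0.5307
−0.06·log₂(0.06) = 0.2435
−0.12·log₂(0.12) = 0.3671
−0.15·log₂(0.15) = 0.4105
−0.12·log₂(0.12) = 0.3671
−0.18·log₂(0.18) = 0.4453
Sum ≈ 2.3642 → 2.3642 bits.

2.3642 bits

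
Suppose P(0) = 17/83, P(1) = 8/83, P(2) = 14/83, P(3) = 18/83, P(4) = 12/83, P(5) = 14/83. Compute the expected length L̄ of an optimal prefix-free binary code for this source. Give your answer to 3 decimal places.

Repeatedly combine the two least-probable nodes; the expected code length is the sum of the merged weights.
merge 8/83 + 12/83 → 20/83
merge 14/83 + 14/83 → 28/83
merge 17/83 + 18/83 → 35/83
merge 20/83 + 28/83 → 48/83
merge 35/83 + 48/83 → 1
L = 20/83 + 28/83 + 35/83 + 48/83 + 1 = 214/83 ≈ 2.578 bits/symbol.

2.578 bits/symbol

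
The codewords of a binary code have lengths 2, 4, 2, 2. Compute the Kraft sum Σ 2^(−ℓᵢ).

With common denominator 2^4 = 16: Σ 2^(−ℓᵢ) = 4/16 + 1/16 + 4/16 + 4/16 = 13/16 = 0.8125.

0.8125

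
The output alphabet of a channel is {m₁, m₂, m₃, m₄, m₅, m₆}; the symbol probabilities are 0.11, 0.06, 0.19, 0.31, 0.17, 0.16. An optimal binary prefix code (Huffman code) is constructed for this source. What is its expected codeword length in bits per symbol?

2.5 bits/symbol

Repeatedly combine the two least-probable nodes; the expected code length is the sum of the merged weights.
merge 3/50 + 11/100 → 17/100
merge 4/25 + 17/100 → 33/100
merge 17/100 + 19/100 → 9/25
merge 31/100 + 33/100 → 16/25
merge 9/25 + 16/25 → 1
L = 17/100 + 33/100 + 9/25 + 16/25 + 1 = 5/2 = 2.5 bits/symbol.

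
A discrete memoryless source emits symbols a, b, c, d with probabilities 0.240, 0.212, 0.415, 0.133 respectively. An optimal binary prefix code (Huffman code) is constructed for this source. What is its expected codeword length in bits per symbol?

1.93 bits/symbol

Repeatedly combine the two least-probable nodes; the expected code length is the sum of the merged weights.
merge 133/1000 + 53/250 → 69/200
merge 6/25 + 69/200 → 117/200
merge 83/200 + 117/200 → 1
L = 69/200 + 117/200 + 1 = 193/100 = 1.93 bits/symbol.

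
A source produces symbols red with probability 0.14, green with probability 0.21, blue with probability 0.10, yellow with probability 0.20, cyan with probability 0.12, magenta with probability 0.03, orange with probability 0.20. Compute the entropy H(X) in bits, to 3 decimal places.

2.650 bits

H = −Σ pᵢ log₂ pᵢ.
−0.14·log₂(0.14) = 0.3971
−0.21·log₂(0.21) = 0.4728
−0.10·log₂(0.10) = 0.3322
−0.20·log₂(0.20) = 0.4644
−0.12·log₂(0.12) = 0.3671
−0.03·log₂(0.03) = 0.1518
−0.20·log₂(0.20) = 0.4644
Sum ≈ 2.6497 → 2.650 bits.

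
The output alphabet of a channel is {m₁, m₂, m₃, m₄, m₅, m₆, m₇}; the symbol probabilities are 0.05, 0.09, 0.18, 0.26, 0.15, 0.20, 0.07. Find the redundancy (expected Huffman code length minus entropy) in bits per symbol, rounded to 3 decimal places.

Entropy H = −Σ p log₂ p ≈ 2.6228 bits.
Huffman merges: 1/20+7/100→3/25; 9/100+3/25→21/100; 3/20+9/50→33/100; 1/5+21/100→41/100; 13/50+33/100→59/100; 41/100+59/100→1. L = 133/50 ≈ 2.6600.
L − H = 2.6600 − 2.6228 = 0.037 bits.

0.037 bits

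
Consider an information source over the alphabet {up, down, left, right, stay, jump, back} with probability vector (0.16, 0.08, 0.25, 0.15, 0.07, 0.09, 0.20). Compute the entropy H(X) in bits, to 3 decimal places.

2.671 bits

H = −Σ pᵢ log₂ pᵢ.
−0.16·log₂(0.16) = 0.4230
−0.08·log₂(0.08) = 0.2915
−0.25·log₂(0.25) = 0.5000
−0.15·log₂(0.15) = 0.4105
−0.07·log₂(0.07) = 0.2686
−0.09·log₂(0.09) = 0.3127
−0.20·log₂(0.20) = 0.4644
Sum ≈ 2.6707 → 2.671 bits.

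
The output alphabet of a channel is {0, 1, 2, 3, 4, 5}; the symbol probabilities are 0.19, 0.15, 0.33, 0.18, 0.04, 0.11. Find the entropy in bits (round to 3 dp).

H = −Σ pᵢ log₂ pᵢ.
−0.19·log₂(0.19) = 0.4552
−0.15·log₂(0.15) = 0.4105
−0.33·log₂(0.33) = 0.5278
−0.18·log₂(0.18) = 0.4453
−0.04·log₂(0.04) = 0.1858
−0.11·log₂(0.11) = 0.3503
Sum ≈ 2.3749 → 2.375 bits.

2.375 bits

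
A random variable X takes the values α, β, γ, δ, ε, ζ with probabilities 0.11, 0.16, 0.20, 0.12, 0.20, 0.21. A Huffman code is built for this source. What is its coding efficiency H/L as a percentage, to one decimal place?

Entropy H = −Σ p log₂ p ≈ 2.5420 bits.
Huffman merges: 11/100+3/25→23/100; 4/25+1/5→9/25; 1/5+21/100→41/100; 23/100+9/25→59/100; 41/100+59/100→1. L = 259/100 ≈ 2.5900.
Efficiency = H/L = 2.5420/2.5900 = 98.1%.

98.1%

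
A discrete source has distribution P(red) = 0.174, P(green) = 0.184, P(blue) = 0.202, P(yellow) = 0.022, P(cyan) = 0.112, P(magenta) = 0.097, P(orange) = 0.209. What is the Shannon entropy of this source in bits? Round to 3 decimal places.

2.628 bits

H = −Σ pᵢ log₂ pᵢ.
−0.174·log₂(0.174) = 0.4390
−0.184·log₂(0.184) = 0.4494
−0.202·log₂(0.202) = 0.4661
−0.022·log₂(0.022) = 0.1211
−0.112·log₂(0.112) = 0.3537
−0.097·log₂(0.097) = 0.3265
−0.209·log₂(0.209) = 0.4720
Sum ≈ 2.6279 → 2.628 bits.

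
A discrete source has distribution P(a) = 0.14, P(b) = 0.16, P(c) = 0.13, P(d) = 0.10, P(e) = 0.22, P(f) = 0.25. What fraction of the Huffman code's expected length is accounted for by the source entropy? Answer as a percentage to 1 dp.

99.4%

Entropy H = −Σ p log₂ p ≈ 2.5155 bits.
Huffman merges: 1/10+13/100→23/100; 7/50+4/25→3/10; 11/50+23/100→9/20; 1/4+3/10→11/20; 9/20+11/20→1. L = 253/100 ≈ 2.5300.
Efficiency = H/L = 2.5155/2.5300 = 99.4%.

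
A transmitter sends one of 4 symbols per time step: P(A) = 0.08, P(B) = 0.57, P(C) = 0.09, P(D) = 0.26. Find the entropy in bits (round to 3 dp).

1.572 bits

H = −Σ pᵢ log₂ pᵢ.
−0.08·log₂(0.08) = 0.2915
−0.57·log₂(0.57) = 0.4623
−0.09·log₂(0.09) = 0.3127
−0.26·log₂(0.26) = 0.5053
Sum ≈ 1.5717 → 1.572 bits.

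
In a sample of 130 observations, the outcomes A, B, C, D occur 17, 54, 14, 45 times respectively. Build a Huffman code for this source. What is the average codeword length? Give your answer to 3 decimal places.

Probabilities are the counts divided by 130.
Repeatedly combine the two least-probable nodes; the expected code length is the sum of the merged weights.
merge 7/65 + 17/130 → 31/130
merge 31/130 + 9/26 → 38/65
merge 27/65 + 38/65 → 1
L = 31/130 + 38/65 + 1 = 237/130 ≈ 1.823 bits/symbol.

1.823 bits/symbol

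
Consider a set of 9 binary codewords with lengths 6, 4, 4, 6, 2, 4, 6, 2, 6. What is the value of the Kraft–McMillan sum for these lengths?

With common denominator 2^6 = 64: Σ 2^(−ℓᵢ) = 1/64 + 4/64 + 4/64 + 1/64 + 16/64 + 4/64 + 1/64 + 16/64 + 1/64 = 48/64 = 0.75.

0.75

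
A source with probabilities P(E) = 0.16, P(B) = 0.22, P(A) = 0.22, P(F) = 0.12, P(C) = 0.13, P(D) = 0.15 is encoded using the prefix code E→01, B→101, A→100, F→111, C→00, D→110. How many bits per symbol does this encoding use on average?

2.71 bits/symbol

L̄ = Σ pᵢ·ℓᵢ = 0.16·2 + 0.22·3 + 0.22·3 + 0.12·3 + 0.13·2 + 0.15·3 = 2.71 bits/symbol.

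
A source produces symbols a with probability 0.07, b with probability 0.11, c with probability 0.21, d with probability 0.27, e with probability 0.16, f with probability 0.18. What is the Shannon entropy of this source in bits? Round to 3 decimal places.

H = −Σ pᵢ log₂ pᵢ.
−0.07·log₂(0.07) = 0.2686
−0.11·log₂(0.11) = 0.3503
−0.21·log₂(0.21) = 0.4728
−0.27·log₂(0.27) = 0.5100
−0.16·log₂(0.16) = 0.4230
−0.18·log₂(0.18) = 0.4453
Sum ≈ 2.4700 → 2.470 bits.

2.470 bits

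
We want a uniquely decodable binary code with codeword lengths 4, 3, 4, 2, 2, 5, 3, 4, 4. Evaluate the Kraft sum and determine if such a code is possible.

With common denominator 2^5 = 32: Σ 2^(−ℓᵢ) = 2/32 + 4/32 + 2/32 + 8/32 + 8/32 + 1/32 + 4/32 + 2/32 + 2/32 = 33/32 = 1.03125.
Kraft's inequality requires Σ ≤ 1; here Σ = 1.03125 > 1, so no such prefix code exists.

1.03125; no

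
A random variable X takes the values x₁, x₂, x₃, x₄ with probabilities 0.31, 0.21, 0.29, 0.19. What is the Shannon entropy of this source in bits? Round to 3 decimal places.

H = −Σ pᵢ log₂ pᵢ.
−0.31·log₂(0.31) = 0.5238
−0.21·log₂(0.21) = 0.4728
−0.29·log₂(0.29) = 0.5179
−0.19·log₂(0.19) = 0.4552
Sum ≈ 1.9697 → 1.970 bits.

1.970 bits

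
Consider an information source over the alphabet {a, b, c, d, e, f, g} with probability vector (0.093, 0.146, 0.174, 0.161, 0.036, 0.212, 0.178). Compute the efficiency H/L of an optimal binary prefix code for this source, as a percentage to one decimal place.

Entropy H = −Σ p log₂ p ≈ 2.6775 bits.
Huffman merges: 9/250+93/1000→129/1000; 129/1000+73/500→11/40; 161/1000+87/500→67/200; 89/500+53/250→39/100; 11/40+67/200→61/100; 39/100+61/100→1. L = 2739/1000 ≈ 2.7390.
Efficiency = H/L = 2.6775/2.7390 = 97.8%.

97.8%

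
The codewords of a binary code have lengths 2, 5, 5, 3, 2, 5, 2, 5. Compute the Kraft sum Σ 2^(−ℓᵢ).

1

With common denominator 2^5 = 32: Σ 2^(−ℓᵢ) = 8/32 + 1/32 + 1/32 + 4/32 + 8/32 + 1/32 + 8/32 + 1/32 = 32/32 = 1.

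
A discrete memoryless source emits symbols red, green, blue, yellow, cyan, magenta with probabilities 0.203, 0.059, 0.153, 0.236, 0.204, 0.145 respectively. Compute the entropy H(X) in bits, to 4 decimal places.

H = −Σ pᵢ log₂ pᵢ.
−0.203·log₂(0.203) = 0.4670
−0.059·log₂(0.059) = 0.2409
−0.153·log₂(0.153) = 0.4144
−0.236·log₂(0.236) = 0.4916
−0.204·log₂(0.204) = 0.4678
−0.145·log₂(0.145) = 0.4040
Sum ≈ 2.4857 → 2.4857 bits.

2.4857 bits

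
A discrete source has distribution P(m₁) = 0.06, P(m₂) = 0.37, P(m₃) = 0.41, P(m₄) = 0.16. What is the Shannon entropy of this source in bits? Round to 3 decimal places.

H = −Σ pᵢ log₂ pᵢ.
−0.06·log₂(0.06) = 0.2435
−0.37·log₂(0.37) = 0.5307
−0.41·log₂(0.41) = 0.5274
−0.16·log₂(0.16) = 0.4230
Sum ≈ 1.7247 → 1.725 bits.

1.725 bits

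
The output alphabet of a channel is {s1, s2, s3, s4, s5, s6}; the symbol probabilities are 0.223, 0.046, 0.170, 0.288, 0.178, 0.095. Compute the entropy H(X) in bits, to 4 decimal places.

H = −Σ pᵢ log₂ pᵢ.
−0.223·log₂(0.223) = 0.4828
−0.046·log₂(0.046) = 0.2043
−0.170·log₂(0.170) = 0.4346
−0.288·log₂(0.288) = 0.5172
−0.178·log₂(0.178) = 0.4432
−0.095·log₂(0.095) = 0.3226
Sum ≈ 2.4047 → 2.4047 bits.

2.4047 bits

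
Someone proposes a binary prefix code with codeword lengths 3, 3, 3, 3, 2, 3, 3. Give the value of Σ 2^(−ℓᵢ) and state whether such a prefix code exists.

With common denominator 2^3 = 8: Σ 2^(−ℓᵢ) = 1/8 + 1/8 + 1/8 + 1/8 + 2/8 + 1/8 + 1/8 = 8/8 = 1.
Kraft's inequality requires Σ ≤ 1; here Σ = 1 ≤ 1, so such a prefix code exists.

1; yes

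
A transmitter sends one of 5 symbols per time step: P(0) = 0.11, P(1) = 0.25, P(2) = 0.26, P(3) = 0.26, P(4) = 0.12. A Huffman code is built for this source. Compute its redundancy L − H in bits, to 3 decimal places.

Entropy H = −Σ p log₂ p ≈ 2.2279 bits.
Huffman merges: 11/100+3/25→23/100; 23/100+1/4→12/25; 13/50+13/50→13/25; 12/25+13/25→1. L = 223/100 ≈ 2.2300.
L − H = 2.2300 − 2.2279 = 0.002 bits.

0.002 bits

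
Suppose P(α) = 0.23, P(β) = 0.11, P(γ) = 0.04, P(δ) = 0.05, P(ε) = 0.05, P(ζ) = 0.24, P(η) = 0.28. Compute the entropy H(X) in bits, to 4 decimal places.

H = −Σ pᵢ log₂ pᵢ.
−0.23·log₂(0.23) = 0.4877
−0.11·log₂(0.11) = 0.3503
−0.04·log₂(0.04) = 0.1858
−0.05·log₂(0.05) = 0.2161
−0.05·log₂(0.05) = 0.2161
−0.24·log₂(0.24) = 0.4941
−0.28·log₂(0.28) = 0.5142
Sum ≈ 2.4643 → 2.4643 bits.

2.4643 bits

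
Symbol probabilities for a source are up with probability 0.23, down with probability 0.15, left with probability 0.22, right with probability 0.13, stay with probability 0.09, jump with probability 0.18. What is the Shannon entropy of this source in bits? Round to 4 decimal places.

2.5194 bits

H = −Σ pᵢ log₂ pᵢ.
−0.23·log₂(0.23) = 0.4877
−0.15·log₂(0.15) = 0.4105
−0.22·log₂(0.22) = 0.4806
−0.13·log₂(0.13) = 0.3826
−0.09·log₂(0.09) = 0.3127
−0.18·log₂(0.18) = 0.4453
Sum ≈ 2.5194 → 2.5194 bits.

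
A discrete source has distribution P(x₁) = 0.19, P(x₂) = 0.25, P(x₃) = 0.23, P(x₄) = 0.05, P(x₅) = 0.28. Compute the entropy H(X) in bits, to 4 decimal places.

H = −Σ pᵢ log₂ pᵢ.
−0.19·log₂(0.19) = 0.4552
−0.25·log₂(0.25) = 0.5000
−0.23·log₂(0.23) = 0.4877
−0.05·log₂(0.05) = 0.2161
−0.28·log₂(0.28) = 0.5142
Sum ≈ 2.1732 → 2.1732 bits.

2.1732 bits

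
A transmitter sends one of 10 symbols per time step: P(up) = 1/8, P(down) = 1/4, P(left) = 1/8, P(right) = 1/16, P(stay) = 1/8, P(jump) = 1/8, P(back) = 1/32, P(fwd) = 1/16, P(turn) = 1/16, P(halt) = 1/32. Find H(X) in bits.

Each probability is a power of 1/2, so log₂(1/p) is an integer.
H = Σ p·log₂(1/p) = 1/8·3 + 1/4·2 + 1/8·3 + 1/16·4 + 1/8·3 + 1/8·3 + 1/32·5 + 1/16·4 + 1/16·4 + 1/32·5 = 3.0625 bits.

3.0625 bits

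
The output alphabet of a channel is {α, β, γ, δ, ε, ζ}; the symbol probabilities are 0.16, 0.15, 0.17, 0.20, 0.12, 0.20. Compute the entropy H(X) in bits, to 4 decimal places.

2.5640 bits

H = −Σ pᵢ log₂ pᵢ.
−0.16·log₂(0.16) = 0.4230
−0.15·log₂(0.15) = 0.4105
−0.17·log₂(0.17) = 0.4346
−0.20·log₂(0.20) = 0.4644
−0.12·log₂(0.12) = 0.3671
−0.20·log₂(0.20) = 0.4644
Sum ≈ 2.5640 → 2.5640 bits.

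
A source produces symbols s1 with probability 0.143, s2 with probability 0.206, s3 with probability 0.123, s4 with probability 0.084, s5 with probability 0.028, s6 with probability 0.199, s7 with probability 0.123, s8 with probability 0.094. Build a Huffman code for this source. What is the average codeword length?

Repeatedly combine the two least-probable nodes; the expected code length is the sum of the merged weights.
merge 7/250 + 21/250 → 14/125
merge 47/500 + 14/125 → 103/500
merge 123/1000 + 123/1000 → 123/500
merge 143/1000 + 199/1000 → 171/500
merge 103/500 + 103/500 → 103/250
merge 123/500 + 171/500 → 147/250
merge 103/250 + 147/250 → 1
L = 14/125 + 103/500 + 123/500 + 171/500 + 103/250 + 147/250 + 1 = 1453/500 = 2.906 bits/symbol.

2.906 bits/symbol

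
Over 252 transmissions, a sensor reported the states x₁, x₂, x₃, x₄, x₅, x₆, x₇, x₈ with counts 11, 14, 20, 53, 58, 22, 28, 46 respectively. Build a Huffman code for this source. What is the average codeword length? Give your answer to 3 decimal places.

2.825 bits/symbol

Probabilities are the counts divided by 252.
Repeatedly combine the two least-probable nodes; the expected code length is the sum of the merged weights.
merge 11/252 + 1/18 → 25/252
merge 5/63 + 11/126 → 1/6
merge 25/252 + 1/9 → 53/252
merge 1/6 + 23/126 → 22/63
merge 53/252 + 53/252 → 53/126
merge 29/126 + 22/63 → 73/126
merge 53/126 + 73/126 → 1
L = 25/252 + 1/6 + 53/252 + 22/63 + 53/126 + 73/126 + 1 = 178/63 ≈ 2.825 bits/symbol.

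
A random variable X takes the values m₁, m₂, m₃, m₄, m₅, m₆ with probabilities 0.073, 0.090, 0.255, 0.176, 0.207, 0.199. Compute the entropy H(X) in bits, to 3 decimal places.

H = −Σ pᵢ log₂ pᵢ.
−0.073·log₂(0.073) = 0.2756
−0.090·log₂(0.090) = 0.3127
−0.255·log₂(0.255) = 0.5027
−0.176·log₂(0.176) = 0.4411
−0.207·log₂(0.207) = 0.4704
−0.199·log₂(0.199) = 0.4635
Sum ≈ 2.4660 → 2.466 bits.

2.466 bits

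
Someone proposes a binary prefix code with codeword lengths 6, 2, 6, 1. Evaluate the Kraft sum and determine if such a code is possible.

0.78125; yes

With common denominator 2^6 = 64: Σ 2^(−ℓᵢ) = 1/64 + 16/64 + 1/64 + 32/64 = 50/64 = 0.78125.
Kraft's inequality requires Σ ≤ 1; here Σ = 0.78125 ≤ 1, so such a prefix code exists.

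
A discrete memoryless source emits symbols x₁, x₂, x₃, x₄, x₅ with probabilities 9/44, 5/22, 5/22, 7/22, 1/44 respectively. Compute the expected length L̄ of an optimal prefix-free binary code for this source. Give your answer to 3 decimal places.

2.227 bits/symbol

Repeatedly combine the two least-probable nodes; the expected code length is the sum of the merged weights.
merge 1/44 + 9/44 → 5/22
merge 5/22 + 5/22 → 5/11
merge 5/22 + 7/22 → 6/11
merge 5/11 + 6/11 → 1
L = 5/22 + 5/11 + 6/11 + 1 = 49/22 ≈ 2.227 bits/symbol.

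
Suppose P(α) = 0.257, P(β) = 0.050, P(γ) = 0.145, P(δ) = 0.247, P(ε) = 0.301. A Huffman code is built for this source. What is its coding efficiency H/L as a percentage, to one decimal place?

97.7%

Entropy H = −Σ p log₂ p ≈ 2.1435 bits.
Huffman merges: 1/20+29/200→39/200; 39/200+247/1000→221/500; 257/1000+301/1000→279/500; 221/500+279/500→1. L = 439/200 ≈ 2.1950.
Efficiency = H/L = 2.1435/2.1950 = 97.7%.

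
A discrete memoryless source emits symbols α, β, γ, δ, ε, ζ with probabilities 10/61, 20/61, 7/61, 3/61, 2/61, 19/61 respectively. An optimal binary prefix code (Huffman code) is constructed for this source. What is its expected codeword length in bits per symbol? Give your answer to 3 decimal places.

Repeatedly combine the two least-probable nodes; the expected code length is the sum of the merged weights.
merge 2/61 + 3/61 → 5/61
merge 5/61 + 7/61 → 12/61
merge 10/61 + 12/61 → 22/61
merge 19/61 + 20/61 → 39/61
merge 22/61 + 39/61 → 1
L = 5/61 + 12/61 + 22/61 + 39/61 + 1 = 139/61 ≈ 2.279 bits/symbol.

2.279 bits/symbol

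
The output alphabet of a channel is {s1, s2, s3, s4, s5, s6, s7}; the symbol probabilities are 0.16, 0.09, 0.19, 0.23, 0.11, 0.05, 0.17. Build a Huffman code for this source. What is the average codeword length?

Repeatedly combine the two least-probable nodes; the expected code length is the sum of the merged weights.
merge 1/20 + 9/100 → 7/50
merge 11/100 + 7/50 → 1/4
merge 4/25 + 17/100 → 33/100
merge 19/100 + 23/100 → 21/50
merge 1/4 + 33/100 → 29/50
merge 21/50 + 29/50 → 1
L = 7/50 + 1/4 + 33/100 + 21/50 + 29/50 + 1 = 68/25 = 2.72 bits/symbol.

2.72 bits/symbol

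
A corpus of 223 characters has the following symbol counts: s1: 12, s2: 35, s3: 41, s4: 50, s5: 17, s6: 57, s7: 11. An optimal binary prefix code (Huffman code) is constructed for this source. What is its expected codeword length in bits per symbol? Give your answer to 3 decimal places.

2.619 bits/symbol

Probabilities are the counts divided by 223.
Repeatedly combine the two least-probable nodes; the expected code length is the sum of the merged weights.
merge 11/223 + 12/223 → 23/223
merge 17/223 + 23/223 → 40/223
merge 35/223 + 40/223 → 75/223
merge 41/223 + 50/223 → 91/223
merge 57/223 + 75/223 → 132/223
merge 91/223 + 132/223 → 1
L = 23/223 + 40/223 + 75/223 + 91/223 + 132/223 + 1 = 584/223 ≈ 2.619 bits/symbol.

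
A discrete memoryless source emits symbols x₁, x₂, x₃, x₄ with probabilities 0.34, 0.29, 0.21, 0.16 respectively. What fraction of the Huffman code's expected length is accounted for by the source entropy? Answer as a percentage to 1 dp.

97.1%

Entropy H = −Σ p log₂ p ≈ 1.9429 bits.
Huffman merges: 4/25+21/100→37/100; 29/100+17/50→63/100; 37/100+63/100→1. L = 2 ≈ 2.0000.
Efficiency = H/L = 1.9429/2.0000 = 97.1%.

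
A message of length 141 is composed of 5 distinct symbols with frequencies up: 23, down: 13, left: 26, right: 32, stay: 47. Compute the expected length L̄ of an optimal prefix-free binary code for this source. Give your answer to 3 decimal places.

Probabilities are the counts divided by 141.
Repeatedly combine the two least-probable nodes; the expected code length is the sum of the merged weights.
merge 13/141 + 23/141 → 12/47
merge 26/141 + 32/141 → 58/141
merge 12/47 + 1/3 → 83/141
merge 58/141 + 83/141 → 1
L = 12/47 + 58/141 + 83/141 + 1 = 106/47 ≈ 2.255 bits/symbol.

2.255 bits/symbol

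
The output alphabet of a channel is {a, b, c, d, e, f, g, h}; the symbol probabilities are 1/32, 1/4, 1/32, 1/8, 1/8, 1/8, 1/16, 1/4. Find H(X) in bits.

2.6875 bits

Each probability is a power of 1/2, so log₂(1/p) is an integer.
H = Σ p·log₂(1/p) = 1/32·5 + 1/4·2 + 1/32·5 + 1/8·3 + 1/8·3 + 1/8·3 + 1/16·4 + 1/4·2 = 2.6875 bits.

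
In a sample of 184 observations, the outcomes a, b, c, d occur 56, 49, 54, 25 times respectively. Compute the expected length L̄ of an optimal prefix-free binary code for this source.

2 bits/symbol

Probabilities are the counts divided by 184.
Repeatedly combine the two least-probable nodes; the expected code length is the sum of the merged weights.
merge 25/184 + 49/184 → 37/92
merge 27/92 + 7/23 → 55/92
merge 37/92 + 55/92 → 1
L = 37/92 + 55/92 + 1 = 2 bits/symbol.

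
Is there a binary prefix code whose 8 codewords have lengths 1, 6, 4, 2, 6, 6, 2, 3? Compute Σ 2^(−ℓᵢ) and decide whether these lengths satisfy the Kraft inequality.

1.234375; no

With common denominator 2^6 = 64: Σ 2^(−ℓᵢ) = 32/64 + 1/64 + 4/64 + 16/64 + 1/64 + 1/64 + 16/64 + 8/64 = 79/64 = 1.234375.
Kraft's inequality requires Σ ≤ 1; here Σ = 1.234375 > 1, so no such prefix code exists.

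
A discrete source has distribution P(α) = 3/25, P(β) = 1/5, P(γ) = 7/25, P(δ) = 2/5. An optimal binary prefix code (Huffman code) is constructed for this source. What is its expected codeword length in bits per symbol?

Repeatedly combine the two least-probable nodes; the expected code length is the sum of the merged weights.
merge 3/25 + 1/5 → 8/25
merge 7/25 + 8/25 → 3/5
merge 2/5 + 3/5 → 1
L = 8/25 + 3/5 + 1 = 48/25 = 1.92 bits/symbol.

1.92 bits/symbol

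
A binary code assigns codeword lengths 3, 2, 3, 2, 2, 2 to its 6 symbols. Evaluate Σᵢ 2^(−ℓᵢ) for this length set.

1.25

With common denominator 2^3 = 8: Σ 2^(−ℓᵢ) = 1/8 + 2/8 + 1/8 + 2/8 + 2/8 + 2/8 = 10/8 = 1.25.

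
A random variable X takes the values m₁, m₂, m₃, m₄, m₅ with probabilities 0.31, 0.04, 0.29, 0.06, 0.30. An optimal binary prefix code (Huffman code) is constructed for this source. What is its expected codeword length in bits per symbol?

Repeatedly combine the two least-probable nodes; the expected code length is the sum of the merged weights.
merge 1/25 + 3/50 → 1/10
merge 1/10 + 29/100 → 39/100
merge 3/10 + 31/100 → 61/100
merge 39/100 + 61/100 → 1
L = 1/10 + 39/100 + 61/100 + 1 = 21/10 = 2.1 bits/symbol.

2.1 bits/symbol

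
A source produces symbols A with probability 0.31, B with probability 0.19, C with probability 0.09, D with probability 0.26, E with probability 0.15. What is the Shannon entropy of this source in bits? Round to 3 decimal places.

H = −Σ pᵢ log₂ pᵢ.
−0.31·log₂(0.31) = 0.5238
−0.19·log₂(0.19) = 0.4552
−0.09·log₂(0.09) = 0.3127
−0.26·log₂(0.26) = 0.5053
−0.15·log₂(0.15) = 0.4105
Sum ≈ 2.2075 → 2.208 bits.

2.208 bits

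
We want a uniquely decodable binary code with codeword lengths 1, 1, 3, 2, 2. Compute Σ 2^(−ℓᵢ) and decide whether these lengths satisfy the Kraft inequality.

With common denominator 2^3 = 8: Σ 2^(−ℓᵢ) = 4/8 + 4/8 + 1/8 + 2/8 + 2/8 = 13/8 = 1.625.
Kraft's inequality requires Σ ≤ 1; here Σ = 1.625 > 1, so no such prefix code exists.

1.625; no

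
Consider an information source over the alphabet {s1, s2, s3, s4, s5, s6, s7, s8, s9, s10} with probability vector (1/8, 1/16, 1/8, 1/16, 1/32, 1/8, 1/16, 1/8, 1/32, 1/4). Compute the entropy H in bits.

Each probability is a power of 1/2, so log₂(1/p) is an integer.
H = Σ p·log₂(1/p) = 1/8·3 + 1/16·4 + 1/8·3 + 1/16·4 + 1/32·5 + 1/8·3 + 1/16·4 + 1/8·3 + 1/32·5 + 1/4·2 = 3.0625 bits.

3.0625 bits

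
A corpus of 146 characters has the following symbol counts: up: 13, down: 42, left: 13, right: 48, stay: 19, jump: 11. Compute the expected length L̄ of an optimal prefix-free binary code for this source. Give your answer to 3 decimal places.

2.384 bits/symbol

Probabilities are the counts divided by 146.
Repeatedly combine the two least-probable nodes; the expected code length is the sum of the merged weights.
merge 11/146 + 13/146 → 12/73
merge 13/146 + 19/146 → 16/73
merge 12/73 + 16/73 → 28/73
merge 21/73 + 24/73 → 45/73
merge 28/73 + 45/73 → 1
L = 12/73 + 16/73 + 28/73 + 45/73 + 1 = 174/73 ≈ 2.384 bits/symbol.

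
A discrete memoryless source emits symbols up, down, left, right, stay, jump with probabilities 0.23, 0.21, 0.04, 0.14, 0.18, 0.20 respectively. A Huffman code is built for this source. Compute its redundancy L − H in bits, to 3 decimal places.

Entropy H = −Σ p log₂ p ≈ 2.4530 bits.
Huffman merges: 1/25+7/50→9/50; 9/50+9/50→9/25; 1/5+21/100→41/100; 23/100+9/25→59/100; 41/100+59/100→1. L = 127/50 ≈ 2.5400.
L − H = 2.5400 − 2.4530 = 0.087 bits.

0.087 bits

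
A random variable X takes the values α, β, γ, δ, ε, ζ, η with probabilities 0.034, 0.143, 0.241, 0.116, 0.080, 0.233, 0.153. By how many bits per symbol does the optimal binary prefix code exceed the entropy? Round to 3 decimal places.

Entropy H = −Σ p log₂ p ≈ 2.6179 bits.
Huffman merges: 17/500+2/25→57/500; 57/500+29/250→23/100; 143/1000+153/1000→37/125; 23/100+233/1000→463/1000; 241/1000+37/125→537/1000; 463/1000+537/1000→1. L = 66/25 ≈ 2.6400.
L − H = 2.6400 − 2.6179 = 0.022 bits.

0.022 bits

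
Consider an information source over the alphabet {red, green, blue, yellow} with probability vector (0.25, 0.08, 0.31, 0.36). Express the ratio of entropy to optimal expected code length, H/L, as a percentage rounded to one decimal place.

Entropy H = −Σ p log₂ p ≈ 1.8459 bits.
Huffman merges: 2/25+1/4→33/100; 31/100+33/100→16/25; 9/25+16/25→1. L = 197/100 ≈ 1.9700.
Efficiency = H/L = 1.8459/1.9700 = 93.7%.

93.7%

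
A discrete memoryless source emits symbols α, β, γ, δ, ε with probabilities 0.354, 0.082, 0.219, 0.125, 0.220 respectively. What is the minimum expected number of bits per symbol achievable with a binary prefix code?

2.207 bits/symbol

Repeatedly combine the two least-probable nodes; the expected code length is the sum of the merged weights.
merge 41/500 + 1/8 → 207/1000
merge 207/1000 + 219/1000 → 213/500
merge 11/50 + 177/500 → 287/500
merge 213/500 + 287/500 → 1
L = 207/1000 + 213/500 + 287/500 + 1 = 2207/1000 = 2.207 bits/symbol.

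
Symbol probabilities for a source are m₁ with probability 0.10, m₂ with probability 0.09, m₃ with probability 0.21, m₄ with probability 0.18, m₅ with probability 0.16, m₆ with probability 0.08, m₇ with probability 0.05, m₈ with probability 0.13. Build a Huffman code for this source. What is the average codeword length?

2.92 bits/symbol

Repeatedly combine the two least-probable nodes; the expected code length is the sum of the merged weights.
merge 1/20 + 2/25 → 13/100
merge 9/100 + 1/10 → 19/100
merge 13/100 + 13/100 → 13/50
merge 4/25 + 9/50 → 17/50
merge 19/100 + 21/100 → 2/5
merge 13/50 + 17/50 → 3/5
merge 2/5 + 3/5 → 1
L = 13/100 + 19/100 + 13/50 + 17/50 + 2/5 + 3/5 + 1 = 73/25 = 2.92 bits/symbol.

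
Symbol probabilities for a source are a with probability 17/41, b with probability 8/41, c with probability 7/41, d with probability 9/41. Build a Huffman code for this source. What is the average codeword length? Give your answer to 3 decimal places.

Repeatedly combine the two least-probable nodes; the expected code length is the sum of the merged weights.
merge 7/41 + 8/41 → 15/41
merge 9/41 + 15/41 → 24/41
merge 17/41 + 24/41 → 1
L = 15/41 + 24/41 + 1 = 80/41 ≈ 1.951 bits/symbol.

1.951 bits/symbol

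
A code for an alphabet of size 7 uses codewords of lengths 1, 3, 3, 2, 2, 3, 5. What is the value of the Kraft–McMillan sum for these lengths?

1.40625

With common denominator 2^5 = 32: Σ 2^(−ℓᵢ) = 16/32 + 4/32 + 4/32 + 8/32 + 8/32 + 4/32 + 1/32 = 45/32 = 1.40625.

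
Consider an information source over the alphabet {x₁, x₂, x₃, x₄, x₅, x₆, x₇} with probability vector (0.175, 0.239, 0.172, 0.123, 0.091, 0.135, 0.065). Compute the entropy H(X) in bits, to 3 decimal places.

2.703 bits

H = −Σ pᵢ log₂ pᵢ.
−0.175·log₂(0.175) = 0.4401
−0.239·log₂(0.239) = 0.4935
−0.172·log₂(0.172) = 0.4368
−0.123·log₂(0.123) = 0.3719
−0.091·log₂(0.091) = 0.3147
−0.135·log₂(0.135) = 0.3900
−0.065·log₂(0.065) = 0.2563
Sum ≈ 2.7032 → 2.703 bits.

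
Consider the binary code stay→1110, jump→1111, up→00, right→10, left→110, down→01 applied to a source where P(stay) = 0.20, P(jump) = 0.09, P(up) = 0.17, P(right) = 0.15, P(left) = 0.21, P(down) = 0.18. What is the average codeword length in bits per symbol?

2.79 bits/symbol

L̄ = Σ pᵢ·ℓᵢ = 0.20·4 + 0.09·4 + 0.17·2 + 0.15·2 + 0.21·3 + 0.18·2 = 2.79 bits/symbol.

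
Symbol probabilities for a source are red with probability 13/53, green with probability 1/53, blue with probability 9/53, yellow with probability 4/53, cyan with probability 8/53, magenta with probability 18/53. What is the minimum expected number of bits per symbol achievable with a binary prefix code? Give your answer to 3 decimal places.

Repeatedly combine the two least-probable nodes; the expected code length is the sum of the merged weights.
merge 1/53 + 4/53 → 5/53
merge 5/53 + 8/53 → 13/53
merge 9/53 + 13/53 → 22/53
merge 13/53 + 18/53 → 31/53
merge 22/53 + 31/53 → 1
L = 5/53 + 13/53 + 22/53 + 31/53 + 1 = 124/53 ≈ 2.340 bits/symbol.

2.340 bits/symbol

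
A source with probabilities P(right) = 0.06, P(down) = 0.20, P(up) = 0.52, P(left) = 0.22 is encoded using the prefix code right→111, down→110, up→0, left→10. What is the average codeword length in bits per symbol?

1.74 bits/symbol

L̄ = Σ pᵢ·ℓᵢ = 0.06·3 + 0.20·3 + 0.52·1 + 0.22·2 = 1.74 bits/symbol.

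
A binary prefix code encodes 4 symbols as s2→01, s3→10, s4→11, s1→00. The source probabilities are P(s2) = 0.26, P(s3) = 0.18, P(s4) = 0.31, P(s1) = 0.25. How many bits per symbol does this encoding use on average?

L̄ = Σ pᵢ·ℓᵢ = 0.26·2 + 0.18·2 + 0.31·2 + 0.25·2 = 2 bits/symbol.

2 bits/symbol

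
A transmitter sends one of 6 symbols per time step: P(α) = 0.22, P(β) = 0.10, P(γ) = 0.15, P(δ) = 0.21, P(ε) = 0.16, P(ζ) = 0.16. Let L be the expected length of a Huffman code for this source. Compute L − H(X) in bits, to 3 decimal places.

Entropy H = −Σ p log₂ p ≈ 2.5422 bits.
Huffman merges: 1/10+3/20→1/4; 4/25+4/25→8/25; 21/100+11/50→43/100; 1/4+8/25→57/100; 43/100+57/100→1. L = 257/100 ≈ 2.5700.
L − H = 2.5700 − 2.5422 = 0.028 bits.

0.028 bits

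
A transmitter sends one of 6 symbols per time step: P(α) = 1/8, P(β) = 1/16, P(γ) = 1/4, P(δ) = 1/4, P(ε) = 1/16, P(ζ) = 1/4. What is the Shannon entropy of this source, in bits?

Each probability is a power of 1/2, so log₂(1/p) is an integer.
H = Σ p·log₂(1/p) = 1/8·3 + 1/16·4 + 1/4·2 + 1/4·2 + 1/16·4 + 1/4·2 = 2.375 bits.

2.375 bits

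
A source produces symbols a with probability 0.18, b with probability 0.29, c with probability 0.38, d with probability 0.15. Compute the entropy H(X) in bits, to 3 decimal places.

1.904 bits

H = −Σ pᵢ log₂ pᵢ.
−0.18·log₂(0.18) = 0.4453
−0.29·log₂(0.29) = 0.5179
−0.38·log₂(0.38) = 0.5305
−0.15·log₂(0.15) = 0.4105
Sum ≈ 1.9042 → 1.904 bits.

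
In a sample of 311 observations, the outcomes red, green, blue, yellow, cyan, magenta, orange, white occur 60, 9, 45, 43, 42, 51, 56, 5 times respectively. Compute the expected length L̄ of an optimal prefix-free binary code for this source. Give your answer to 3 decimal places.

Probabilities are the counts divided by 311.
Repeatedly combine the two least-probable nodes; the expected code length is the sum of the merged weights.
merge 5/311 + 9/311 → 14/311
merge 14/311 + 42/311 → 56/311
merge 43/311 + 45/311 → 88/311
merge 51/311 + 56/311 → 107/311
merge 56/311 + 60/311 → 116/311
merge 88/311 + 107/311 → 195/311
merge 116/311 + 195/311 → 1
L = 14/311 + 56/311 + 88/311 + 107/311 + 116/311 + 195/311 + 1 = 887/311 ≈ 2.852 bits/symbol.

2.852 bits/symbol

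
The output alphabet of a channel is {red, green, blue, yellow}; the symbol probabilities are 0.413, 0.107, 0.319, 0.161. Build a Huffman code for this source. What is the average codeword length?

1.855 bits/symbol

Repeatedly combine the two least-probable nodes; the expected code length is the sum of the merged weights.
merge 107/1000 + 161/1000 → 67/250
merge 67/250 + 319/1000 → 587/1000
merge 413/1000 + 587/1000 → 1
L = 67/250 + 587/1000 + 1 = 371/200 = 1.855 bits/symbol.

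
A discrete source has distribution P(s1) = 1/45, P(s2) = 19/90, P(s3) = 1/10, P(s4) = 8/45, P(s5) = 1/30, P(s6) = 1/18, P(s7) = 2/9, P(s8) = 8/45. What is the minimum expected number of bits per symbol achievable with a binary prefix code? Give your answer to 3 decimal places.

2.733 bits/symbol

Repeatedly combine the two least-probable nodes; the expected code length is the sum of the merged weights.
merge 1/45 + 1/30 → 1/18
merge 1/18 + 1/18 → 1/9
merge 1/10 + 1/9 → 19/90
merge 8/45 + 8/45 → 16/45
merge 19/90 + 19/90 → 19/45
merge 2/9 + 16/45 → 26/45
merge 19/45 + 26/45 → 1
L = 1/18 + 1/9 + 19/90 + 16/45 + 19/45 + 26/45 + 1 = 41/15 ≈ 2.733 bits/symbol.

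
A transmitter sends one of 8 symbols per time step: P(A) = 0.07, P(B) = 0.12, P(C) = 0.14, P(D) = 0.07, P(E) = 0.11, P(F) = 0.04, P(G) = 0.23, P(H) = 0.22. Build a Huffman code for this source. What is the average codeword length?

2.84 bits/symbol

Repeatedly combine the two least-probable nodes; the expected code length is the sum of the merged weights.
merge 1/25 + 7/100 → 11/100
merge 7/100 + 11/100 → 9/50
merge 11/100 + 3/25 → 23/100
merge 7/50 + 9/50 → 8/25
merge 11/50 + 23/100 → 9/20
merge 23/100 + 8/25 → 11/20
merge 9/20 + 11/20 → 1
L = 11/100 + 9/50 + 23/100 + 8/25 + 9/20 + 11/20 + 1 = 71/25 = 2.84 bits/symbol.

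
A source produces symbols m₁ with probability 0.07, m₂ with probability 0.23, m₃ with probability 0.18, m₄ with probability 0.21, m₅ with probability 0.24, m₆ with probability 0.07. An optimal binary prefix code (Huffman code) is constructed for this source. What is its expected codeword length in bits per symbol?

2.46 bits/symbol

Repeatedly combine the two least-probable nodes; the expected code length is the sum of the merged weights.
merge 7/100 + 7/100 → 7/50
merge 7/50 + 9/50 → 8/25
merge 21/100 + 23/100 → 11/25
merge 6/25 + 8/25 → 14/25
merge 11/25 + 14/25 → 1
L = 7/50 + 8/25 + 11/25 + 14/25 + 1 = 123/50 = 2.46 bits/symbol.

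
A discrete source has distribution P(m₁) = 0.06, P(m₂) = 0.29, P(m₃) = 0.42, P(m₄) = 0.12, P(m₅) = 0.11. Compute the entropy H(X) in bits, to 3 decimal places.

H = −Σ pᵢ log₂ pᵢ.
−0.06·log₂(0.06) = 0.2435
−0.29·log₂(0.29) = 0.5179
−0.42·log₂(0.42) = 0.5256
−0.12·log₂(0.12) = 0.3671
−0.11·log₂(0.11) = 0.3503
Sum ≈ 2.0044 → 2.004 bits.

2.004 bits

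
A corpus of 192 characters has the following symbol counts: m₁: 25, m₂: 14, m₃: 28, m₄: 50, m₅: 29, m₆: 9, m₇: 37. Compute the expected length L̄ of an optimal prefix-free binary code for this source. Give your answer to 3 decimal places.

2.667 bits/symbol

Probabilities are the counts divided by 192.
Repeatedly combine the two least-probable nodes; the expected code length is the sum of the merged weights.
merge 3/64 + 7/96 → 23/192
merge 23/192 + 25/192 → 1/4
merge 7/48 + 29/192 → 19/64
merge 37/192 + 1/4 → 85/192
merge 25/96 + 19/64 → 107/192
merge 85/192 + 107/192 → 1
L = 23/192 + 1/4 + 19/64 + 85/192 + 107/192 + 1 = 8/3 ≈ 2.667 bits/symbol.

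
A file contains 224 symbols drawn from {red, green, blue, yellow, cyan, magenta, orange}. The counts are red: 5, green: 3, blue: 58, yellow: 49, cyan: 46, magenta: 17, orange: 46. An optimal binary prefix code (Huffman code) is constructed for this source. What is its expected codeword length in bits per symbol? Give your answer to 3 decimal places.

Probabilities are the counts divided by 224.
Repeatedly combine the two least-probable nodes; the expected code length is the sum of the merged weights.
merge 3/224 + 5/224 → 1/28
merge 1/28 + 17/224 → 25/224
merge 25/224 + 23/112 → 71/224
merge 23/112 + 7/32 → 95/224
merge 29/112 + 71/224 → 129/224
merge 95/224 + 129/224 → 1
L = 1/28 + 25/224 + 71/224 + 95/224 + 129/224 + 1 = 69/28 ≈ 2.464 bits/symbol.

2.464 bits/symbol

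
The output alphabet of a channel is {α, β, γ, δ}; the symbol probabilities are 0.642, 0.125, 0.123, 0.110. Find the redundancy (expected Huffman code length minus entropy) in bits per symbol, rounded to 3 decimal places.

0.083 bits

Entropy H = −Σ p log₂ p ≈ 1.5076 bits.
Huffman merges: 11/100+123/1000→233/1000; 1/8+233/1000→179/500; 179/500+321/500→1. L = 1591/1000 ≈ 1.5910.
L − H = 1.5910 − 1.5076 = 0.083 bits.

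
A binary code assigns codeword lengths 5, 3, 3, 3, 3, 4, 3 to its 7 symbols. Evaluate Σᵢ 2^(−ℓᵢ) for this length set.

With common denominator 2^5 = 32: Σ 2^(−ℓᵢ) = 1/32 + 4/32 + 4/32 + 4/32 + 4/32 + 2/32 + 4/32 = 23/32 = 0.71875.

0.71875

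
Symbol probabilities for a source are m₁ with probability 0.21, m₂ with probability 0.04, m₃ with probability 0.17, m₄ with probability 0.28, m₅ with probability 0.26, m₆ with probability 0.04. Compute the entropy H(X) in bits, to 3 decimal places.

H = −Σ pᵢ log₂ pᵢ.
−0.21·log₂(0.21) = 0.4728
−0.04·log₂(0.04) = 0.1858
−0.17·log₂(0.17) = 0.4346
−0.28·log₂(0.28) = 0.5142
−0.26·log₂(0.26) = 0.5053
−0.04·log₂(0.04) = 0.1858
Sum ≈ 2.2984 → 2.298 bits.

2.298 bits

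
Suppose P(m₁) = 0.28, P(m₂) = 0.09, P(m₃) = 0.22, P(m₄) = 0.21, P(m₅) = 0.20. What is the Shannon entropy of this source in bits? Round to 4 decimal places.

2.2447 bits

H = −Σ pᵢ log₂ pᵢ.
−0.28·log₂(0.28) = 0.5142
−0.09·log₂(0.09) = 0.3127
−0.22·log₂(0.22) = 0.4806
−0.21·log₂(0.21) = 0.4728
−0.20·log₂(0.20) = 0.4644
Sum ≈ 2.2447 → 2.2447 bits.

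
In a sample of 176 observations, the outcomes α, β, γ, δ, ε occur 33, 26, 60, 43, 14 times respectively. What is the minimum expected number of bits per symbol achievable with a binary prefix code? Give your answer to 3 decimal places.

2.227 bits/symbol

Probabilities are the counts divided by 176.
Repeatedly combine the two least-probable nodes; the expected code length is the sum of the merged weights.
merge 7/88 + 13/88 → 5/22
merge 3/16 + 5/22 → 73/176
merge 43/176 + 15/44 → 103/176
merge 73/176 + 103/176 → 1
L = 5/22 + 73/176 + 103/176 + 1 = 49/22 ≈ 2.227 bits/symbol.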